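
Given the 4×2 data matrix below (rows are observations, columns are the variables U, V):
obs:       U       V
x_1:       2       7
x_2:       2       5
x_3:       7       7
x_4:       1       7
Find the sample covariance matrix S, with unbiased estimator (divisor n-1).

Step 1 — column means:
  mean(U) = (2 + 2 + 7 + 1) / 4 = 12/4 = 3
  mean(V) = (7 + 5 + 7 + 7) / 4 = 26/4 = 6.5

Step 2 — sample covariance S[i,j] = (1/(n-1)) · Σ_k (x_{k,i} - mean_i) · (x_{k,j} - mean_j), with n-1 = 3.
  S[U,U] = ((-1)·(-1) + (-1)·(-1) + (4)·(4) + (-2)·(-2)) / 3 = 22/3 = 7.3333
  S[U,V] = ((-1)·(0.5) + (-1)·(-1.5) + (4)·(0.5) + (-2)·(0.5)) / 3 = 2/3 = 0.6667
  S[V,V] = ((0.5)·(0.5) + (-1.5)·(-1.5) + (0.5)·(0.5) + (0.5)·(0.5)) / 3 = 3/3 = 1

S is symmetric (S[j,i] = S[i,j]). Assembling:

S = [[7.3333, 0.6667],
 [0.6667, 1]]


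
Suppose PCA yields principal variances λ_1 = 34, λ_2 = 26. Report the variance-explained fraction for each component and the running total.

Step 1 — total variance = trace(Sigma) = Σ λ_i = 34 + 26 = 60.

Step 2 — fraction explained by component i = λ_i / Σ λ:
  PC1: 34/60 = 0.5667
  PC2: 26/60 = 0.4333

Step 3 — cumulative fraction after k components = (λ_1 + ... + λ_k) / Σ λ:
  k = 1: 34/60 = 0.5667
  k = 2: (34 + 26)/60 = 60/60 = 1

Summary (fraction, with percent):

explained: PC1 0.5667 (56.67%), PC2 0.4333 (43.33%);  cumulative: 0.5667, 1


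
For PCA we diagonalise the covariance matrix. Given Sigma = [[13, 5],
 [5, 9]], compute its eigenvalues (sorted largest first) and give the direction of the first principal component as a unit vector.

Step 1 — characteristic polynomial of 2×2 Sigma:
  det(Sigma - λI) = λ² - trace · λ + det = 0.
  trace = 13 + 9 = 22, det = 13·9 - (5)² = 92.
Step 2 — discriminant:
  Δ = trace² - 4·det = 484 - 368 = 116.
Step 3 — eigenvalues:
  λ = (trace ± √Δ)/2 = (22 ± 10.7703)/2,
  λ_1 = 16.3852,  λ_2 = 5.6148.

Step 4 — unit eigenvector for λ_1: solve (Sigma - λ_1 I)v = 0. First row:
  (13 - 16.3852)·v_x + (5)·v_y = 0, i.e. (-3.3852)·v_x + (5)·v_y = 0,
  so v ∝ (b, λ_1 - a) = (5, 3.3852) = u.
  ||u|| = √((5)² + (3.3852)²) = √(36.4593) ≈ 6.0382,
  v_1 = u/||u|| ≈ (0.8281, 0.5606) (||v_1|| = 1).

λ_1 = 16.3852,  λ_2 = 5.6148;  v_1 ≈ (0.8281, 0.5606)


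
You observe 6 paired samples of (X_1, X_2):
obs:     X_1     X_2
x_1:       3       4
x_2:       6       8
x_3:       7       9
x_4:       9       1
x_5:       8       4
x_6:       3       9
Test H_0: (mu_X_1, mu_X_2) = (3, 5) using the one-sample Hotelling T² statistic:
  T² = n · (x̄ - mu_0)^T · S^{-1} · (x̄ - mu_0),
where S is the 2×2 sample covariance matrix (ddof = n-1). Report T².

Step 1 — sample mean vector:
  mean(X_1) = (3 + 6 + 7 + 9 + 8 + 3) / 6 = 36/6 = 6
  mean(X_2) = (4 + 8 + 9 + 1 + 4 + 9) / 6 = 35/6 = 5.8333
  x̄ = (6, 5.8333),  deviation x̄ - mu_0 = (6, 5.8333) - (3, 5) = (3, 0.8333).

Step 2 — sample covariance matrix, S[i,j] = (1/(n-1)) · Σ_k (x_{k,i} - mean_i) · (x_{k,j} - mean_j), divisor n-1 = 5:
  S[X_1,X_1] = ((-3)·(-3) + (0)·(0) + (1)·(1) + (3)·(3) + (2)·(2) + (-3)·(-3)) / 5 = 32/5 = 6.4
  S[X_1,X_2] = ((-3)·(-1.8333) + (0)·(2.1667) + (1)·(3.1667) + (3)·(-4.8333) + (2)·(-1.8333) + (-3)·(3.1667)) / 5 = -19/5 = -3.8
  S[X_2,X_2] = ((-1.8333)·(-1.8333) + (2.1667)·(2.1667) + (3.1667)·(3.1667) + (-4.8333)·(-4.8333) + (-1.8333)·(-1.8333) + (3.1667)·(3.1667)) / 5 = 54.8333/5 = 10.9667
  S = [[6.4, -3.8],
 [-3.8, 10.9667]].

Step 3 — invert S. det(S) = 6.4·10.9667 - (-3.8)² = 55.7467.
  S^{-1} = (1/det) · [[d, -b], [-b, a]] = [[0.1967, 0.0682],
 [0.0682, 0.1148]].

Step 4 — quadratic form (x̄ - mu_0)^T · S^{-1} · (x̄ - mu_0):
  S^{-1} · (x̄ - mu_0) = (0.647, 0.3002),
  (x̄ - mu_0)^T · [...] = (3)·(0.647) + (0.8333)·(0.3002) = 2.1911.

Step 5 — scale by n: T² = 6 · 2.1911 = 13.1464.

T² ≈ 13.1464


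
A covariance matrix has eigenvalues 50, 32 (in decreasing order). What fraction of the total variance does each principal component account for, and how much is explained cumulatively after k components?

Step 1 — total variance = trace(Sigma) = Σ λ_i = 50 + 32 = 82.

Step 2 — fraction explained by component i = λ_i / Σ λ:
  PC1: 50/82 = 0.6098
  PC2: 32/82 = 0.3902

Step 3 — cumulative fraction after k components = (λ_1 + ... + λ_k) / Σ λ:
  k = 1: 50/82 = 0.6098
  k = 2: (50 + 32)/82 = 82/82 = 1

Summary (fraction, with percent):

explained: PC1 0.6098 (60.98%), PC2 0.3902 (39.02%);  cumulative: 0.6098, 1


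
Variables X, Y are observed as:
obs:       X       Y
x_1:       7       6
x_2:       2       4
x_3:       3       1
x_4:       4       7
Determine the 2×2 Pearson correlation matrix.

Step 1 — column means:
  mean(X) = (7 + 2 + 3 + 4) / 4 = 16/4 = 4
  mean(Y) = (6 + 4 + 1 + 7) / 4 = 18/4 = 4.5

Step 2 — sample variances and covariances s[i,j] = (1/(n-1)) · Σ_k (x_{k,i} - mean_i) · (x_{k,j} - mean_j), with n-1 = 3:
  s[X,X] = ((3)·(3) + (-2)·(-2) + (-1)·(-1) + (0)·(0)) / 3 = 14/3 = 4.6667
  s[X,Y] = ((3)·(1.5) + (-2)·(-0.5) + (-1)·(-3.5) + (0)·(2.5)) / 3 = 9/3 = 3
  s[Y,Y] = ((1.5)·(1.5) + (-0.5)·(-0.5) + (-3.5)·(-3.5) + (2.5)·(2.5)) / 3 = 21/3 = 7
  Sample standard deviations s_i = √(s[i,i]):
  s(X) = √(4.6667) = 2.1602
  s(Y) = √(7) = 2.6458

Step 3 — r_{ij} = s_{ij} / (s_i · s_j):
  r[X,X] = 1 (diagonal).
  r[X,Y] = 3 / (2.1602 · 2.6458) = 3 / 5.7155 = 0.5249
  r[Y,Y] = 1 (diagonal).

R is symmetric with unit diagonal. Assembling:

R = [[1, 0.5249],
 [0.5249, 1]]


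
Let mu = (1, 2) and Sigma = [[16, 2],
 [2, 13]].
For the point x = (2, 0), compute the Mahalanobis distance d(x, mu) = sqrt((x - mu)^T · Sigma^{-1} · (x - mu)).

Step 1 — centre the observation: (x - mu) = (1, -2).

Step 2 — invert Sigma. det(Sigma) = 16·13 - (2)² = 204.
  Sigma^{-1} = (1/det) · [[d, -b], [-b, a]] = [[0.0637, -0.0098],
 [-0.0098, 0.0784]].

Step 3 — form the quadratic (x - mu)^T · Sigma^{-1} · (x - mu):
  Sigma^{-1} · (x - mu) = (0.0833, -0.1667).
  (x - mu)^T · [Sigma^{-1} · (x - mu)] = (1)·(0.0833) + (-2)·(-0.1667) = 0.4167.

Step 4 — take square root: d = √(0.4167) ≈ 0.6455.

d(x, mu) = √(0.4167) ≈ 0.6455


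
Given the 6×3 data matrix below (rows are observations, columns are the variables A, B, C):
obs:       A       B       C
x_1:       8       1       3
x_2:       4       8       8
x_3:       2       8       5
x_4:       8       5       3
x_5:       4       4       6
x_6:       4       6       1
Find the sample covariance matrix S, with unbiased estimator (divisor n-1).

Step 1 — column means:
  mean(A) = (8 + 4 + 2 + 8 + 4 + 4) / 6 = 30/6 = 5
  mean(B) = (1 + 8 + 8 + 5 + 4 + 6) / 6 = 32/6 = 5.3333
  mean(C) = (3 + 8 + 5 + 3 + 6 + 1) / 6 = 26/6 = 4.3333

Step 2 — sample covariance S[i,j] = (1/(n-1)) · Σ_k (x_{k,i} - mean_i) · (x_{k,j} - mean_j), with n-1 = 5.
  S[A,A] = ((3)·(3) + (-1)·(-1) + (-3)·(-3) + (3)·(3) + (-1)·(-1) + (-1)·(-1)) / 5 = 30/5 = 6
  S[A,B] = ((3)·(-4.3333) + (-1)·(2.6667) + (-3)·(2.6667) + (3)·(-0.3333) + (-1)·(-1.3333) + (-1)·(0.6667)) / 5 = -24/5 = -4.8
  S[A,C] = ((3)·(-1.3333) + (-1)·(3.6667) + (-3)·(0.6667) + (3)·(-1.3333) + (-1)·(1.6667) + (-1)·(-3.3333)) / 5 = -12/5 = -2.4
  S[B,B] = ((-4.3333)·(-4.3333) + (2.6667)·(2.6667) + (2.6667)·(2.6667) + (-0.3333)·(-0.3333) + (-1.3333)·(-1.3333) + (0.6667)·(0.6667)) / 5 = 35.3333/5 = 7.0667
  S[B,C] = ((-4.3333)·(-1.3333) + (2.6667)·(3.6667) + (2.6667)·(0.6667) + (-0.3333)·(-1.3333) + (-1.3333)·(1.6667) + (0.6667)·(-3.3333)) / 5 = 13.3333/5 = 2.6667
  S[C,C] = ((-1.3333)·(-1.3333) + (3.6667)·(3.6667) + (0.6667)·(0.6667) + (-1.3333)·(-1.3333) + (1.6667)·(1.6667) + (-3.3333)·(-3.3333)) / 5 = 31.3333/5 = 6.2667

S is symmetric (S[j,i] = S[i,j]). Assembling:

S = [[6, -4.8, -2.4],
 [-4.8, 7.0667, 2.6667],
 [-2.4, 2.6667, 6.2667]]


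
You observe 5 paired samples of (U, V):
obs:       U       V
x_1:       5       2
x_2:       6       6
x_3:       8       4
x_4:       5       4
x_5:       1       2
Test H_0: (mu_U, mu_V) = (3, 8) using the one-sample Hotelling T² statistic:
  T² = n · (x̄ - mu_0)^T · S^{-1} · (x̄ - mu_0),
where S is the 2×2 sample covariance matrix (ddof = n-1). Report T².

Step 1 — sample mean vector:
  mean(U) = (5 + 6 + 8 + 5 + 1) / 5 = 25/5 = 5
  mean(V) = (2 + 6 + 4 + 4 + 2) / 5 = 18/5 = 3.6
  x̄ = (5, 3.6),  deviation x̄ - mu_0 = (5, 3.6) - (3, 8) = (2, -4.4).

Step 2 — sample covariance matrix, S[i,j] = (1/(n-1)) · Σ_k (x_{k,i} - mean_i) · (x_{k,j} - mean_j), divisor n-1 = 4:
  S[U,U] = ((0)·(0) + (1)·(1) + (3)·(3) + (0)·(0) + (-4)·(-4)) / 4 = 26/4 = 6.5
  S[U,V] = ((0)·(-1.6) + (1)·(2.4) + (3)·(0.4) + (0)·(0.4) + (-4)·(-1.6)) / 4 = 10/4 = 2.5
  S[V,V] = ((-1.6)·(-1.6) + (2.4)·(2.4) + (0.4)·(0.4) + (0.4)·(0.4) + (-1.6)·(-1.6)) / 4 = 11.2/4 = 2.8
  S = [[6.5, 2.5],
 [2.5, 2.8]].

Step 3 — invert S. det(S) = 6.5·2.8 - (2.5)² = 11.95.
  S^{-1} = (1/det) · [[d, -b], [-b, a]] = [[0.2343, -0.2092],
 [-0.2092, 0.5439]].

Step 4 — quadratic form (x̄ - mu_0)^T · S^{-1} · (x̄ - mu_0):
  S^{-1} · (x̄ - mu_0) = (1.3891, -2.8117),
  (x̄ - mu_0)^T · [...] = (2)·(1.3891) + (-4.4)·(-2.8117) = 15.1498.

Step 5 — scale by n: T² = 5 · 15.1498 = 75.749.

T² ≈ 75.749


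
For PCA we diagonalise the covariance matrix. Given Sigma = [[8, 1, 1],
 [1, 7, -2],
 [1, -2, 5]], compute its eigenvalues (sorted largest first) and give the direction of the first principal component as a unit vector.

Step 1 — characteristic polynomial p(λ) = det(λI - Sigma) = λ³ - tr·λ² + c_1·λ - det, where tr = trace, c_1 = sum of the principal 2×2 minors, det = det(Sigma):
  tr = 8 + 7 + 5 = 20,
  c_1 = (8·7 - (1)²) + (8·5 - (1)²) + (7·5 - (-2)²) = 55 + 39 + 31 = 125,
  det = 8·(7·5 - (-2)²) - (1)·((1)·5 - (-2)·(1)) + (1)·((1)·(-2) - 7·(1)) = 8·(31) - (1)·(7) + (1)·(-9) = 232.
  So p(λ) = λ³ - 20λ² + 125λ - 232.
Step 2 — look for an integer root (rational root theorem: any rational root is an integer divisor of 232). Testing λ = 8:
  p(8) = 512 - 1280 + 1000 - 232 = 0  ✓
  Dividing out (λ - 8): p(λ) = (λ - 8)(λ² - 12λ + 29).
Step 3 — remaining eigenvalues from the quadratic λ² - 12λ + 29 = 0:
  Δ = 12² - 4·29 = 144 - 116 = 28,  λ = (12 ± √28)/2 = (12 ± 5.2915)/2 ≈ 8.6458 or 3.3542.
  Sorted: λ_1 = 8.6458,  λ_2 = 8,  λ_3 = 3.3542  (check: sum = 20 = tr ✓).

Step 4 — unit eigenvector for λ_1 ≈ 8.6458: v spans the null space of (Sigma - λ_1 I), whose rows are
  r_1 = (-0.6458, 1, 1),  r_2 = (1, -1.6458, -2),  r_3 = (1, -2, -3.6458).
  v is orthogonal to every row, so take v ∝ r_1 × r_2 = ((1)·(-2) - (1)·(-1.6458), (1)·(1) - (-0.6458)·(-2), (-0.6458)·(-1.6458) - (1)·(1)) ≈ (-0.3542, -0.2915, 0.0627).
  Rescale (multiply by -1 so the first nonzero entry is positive): u = (0.3542, 0.2915, -0.0627).
  ||u|| = √((0.3542)² + (0.2915)² + (-0.0627)²) = √(0.2144) ≈ 0.463,  v_1 = u/||u|| ≈ (0.7651, 0.6295, -0.1355) (||v_1|| = 1).

λ_1 = 8.6458,  λ_2 = 8,  λ_3 = 3.3542;  v_1 ≈ (0.7651, 0.6295, -0.1355)


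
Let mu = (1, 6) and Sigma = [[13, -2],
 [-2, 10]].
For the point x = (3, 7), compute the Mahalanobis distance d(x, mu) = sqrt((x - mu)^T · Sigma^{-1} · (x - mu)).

Step 1 — centre the observation: (x - mu) = (2, 1).

Step 2 — invert Sigma. det(Sigma) = 13·10 - (-2)² = 126.
  Sigma^{-1} = (1/det) · [[d, -b], [-b, a]] = [[0.0794, 0.0159],
 [0.0159, 0.1032]].

Step 3 — form the quadratic (x - mu)^T · Sigma^{-1} · (x - mu):
  Sigma^{-1} · (x - mu) = (0.1746, 0.1349).
  (x - mu)^T · [Sigma^{-1} · (x - mu)] = (2)·(0.1746) + (1)·(0.1349) = 0.4841.

Step 4 — take square root: d = √(0.4841) ≈ 0.6958.

d(x, mu) = √(0.4841) ≈ 0.6958


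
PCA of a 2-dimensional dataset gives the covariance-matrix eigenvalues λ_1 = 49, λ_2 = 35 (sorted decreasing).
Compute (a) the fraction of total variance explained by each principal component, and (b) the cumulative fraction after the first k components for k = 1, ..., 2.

Step 1 — total variance = trace(Sigma) = Σ λ_i = 49 + 35 = 84.

Step 2 — fraction explained by component i = λ_i / Σ λ:
  PC1: 49/84 = 0.5833
  PC2: 35/84 = 0.4167

Step 3 — cumulative fraction after k components = (λ_1 + ... + λ_k) / Σ λ:
  k = 1: 49/84 = 0.5833
  k = 2: (49 + 35)/84 = 84/84 = 1

Summary (fraction, with percent):

explained: PC1 0.5833 (58.33%), PC2 0.4167 (41.67%);  cumulative: 0.5833, 1


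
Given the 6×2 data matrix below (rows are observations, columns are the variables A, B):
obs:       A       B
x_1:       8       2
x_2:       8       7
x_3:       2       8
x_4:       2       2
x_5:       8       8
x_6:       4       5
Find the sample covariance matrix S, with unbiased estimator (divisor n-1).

Step 1 — column means:
  mean(A) = (8 + 8 + 2 + 2 + 8 + 4) / 6 = 32/6 = 5.3333
  mean(B) = (2 + 7 + 8 + 2 + 8 + 5) / 6 = 32/6 = 5.3333

Step 2 — sample covariance S[i,j] = (1/(n-1)) · Σ_k (x_{k,i} - mean_i) · (x_{k,j} - mean_j), with n-1 = 5.
  S[A,A] = ((2.6667)·(2.6667) + (2.6667)·(2.6667) + (-3.3333)·(-3.3333) + (-3.3333)·(-3.3333) + (2.6667)·(2.6667) + (-1.3333)·(-1.3333)) / 5 = 45.3333/5 = 9.0667
  S[A,B] = ((2.6667)·(-3.3333) + (2.6667)·(1.6667) + (-3.3333)·(2.6667) + (-3.3333)·(-3.3333) + (2.6667)·(2.6667) + (-1.3333)·(-0.3333)) / 5 = 5.3333/5 = 1.0667
  S[B,B] = ((-3.3333)·(-3.3333) + (1.6667)·(1.6667) + (2.6667)·(2.6667) + (-3.3333)·(-3.3333) + (2.6667)·(2.6667) + (-0.3333)·(-0.3333)) / 5 = 39.3333/5 = 7.8667

S is symmetric (S[j,i] = S[i,j]). Assembling:

S = [[9.0667, 1.0667],
 [1.0667, 7.8667]]


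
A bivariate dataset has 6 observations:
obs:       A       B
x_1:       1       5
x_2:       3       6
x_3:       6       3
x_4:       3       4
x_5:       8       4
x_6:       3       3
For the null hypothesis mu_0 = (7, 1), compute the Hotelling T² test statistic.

Step 1 — sample mean vector:
  mean(A) = (1 + 3 + 6 + 3 + 8 + 3) / 6 = 24/6 = 4
  mean(B) = (5 + 6 + 3 + 4 + 4 + 3) / 6 = 25/6 = 4.1667
  x̄ = (4, 4.1667),  deviation x̄ - mu_0 = (4, 4.1667) - (7, 1) = (-3, 3.1667).

Step 2 — sample covariance matrix, S[i,j] = (1/(n-1)) · Σ_k (x_{k,i} - mean_i) · (x_{k,j} - mean_j), divisor n-1 = 5:
  S[A,A] = ((-3)·(-3) + (-1)·(-1) + (2)·(2) + (-1)·(-1) + (4)·(4) + (-1)·(-1)) / 5 = 32/5 = 6.4
  S[A,B] = ((-3)·(0.8333) + (-1)·(1.8333) + (2)·(-1.1667) + (-1)·(-0.1667) + (4)·(-0.1667) + (-1)·(-1.1667)) / 5 = -6/5 = -1.2
  S[B,B] = ((0.8333)·(0.8333) + (1.8333)·(1.8333) + (-1.1667)·(-1.1667) + (-0.1667)·(-0.1667) + (-0.1667)·(-0.1667) + (-1.1667)·(-1.1667)) / 5 = 6.8333/5 = 1.3667
  S = [[6.4, -1.2],
 [-1.2, 1.3667]].

Step 3 — invert S. det(S) = 6.4·1.3667 - (-1.2)² = 7.3067.
  S^{-1} = (1/det) · [[d, -b], [-b, a]] = [[0.187, 0.1642],
 [0.1642, 0.8759]].

Step 4 — quadratic form (x̄ - mu_0)^T · S^{-1} · (x̄ - mu_0):
  S^{-1} · (x̄ - mu_0) = (-0.0411, 2.281),
  (x̄ - mu_0)^T · [...] = (-3)·(-0.0411) + (3.1667)·(2.281) = 7.3464.

Step 5 — scale by n: T² = 6 · 7.3464 = 44.0785.

T² ≈ 44.0785


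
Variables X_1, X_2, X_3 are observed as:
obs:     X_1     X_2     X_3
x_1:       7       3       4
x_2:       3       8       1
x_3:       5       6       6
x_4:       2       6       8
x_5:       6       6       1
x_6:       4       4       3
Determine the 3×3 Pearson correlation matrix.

Step 1 — column means:
  mean(X_1) = (7 + 3 + 5 + 2 + 6 + 4) / 6 = 27/6 = 4.5
  mean(X_2) = (3 + 8 + 6 + 6 + 6 + 4) / 6 = 33/6 = 5.5
  mean(X_3) = (4 + 1 + 6 + 8 + 1 + 3) / 6 = 23/6 = 3.8333

Step 2 — sample variances and covariances s[i,j] = (1/(n-1)) · Σ_k (x_{k,i} - mean_i) · (x_{k,j} - mean_j), with n-1 = 5:
  s[X_1,X_1] = ((2.5)·(2.5) + (-1.5)·(-1.5) + (0.5)·(0.5) + (-2.5)·(-2.5) + (1.5)·(1.5) + (-0.5)·(-0.5)) / 5 = 17.5/5 = 3.5
  s[X_1,X_2] = ((2.5)·(-2.5) + (-1.5)·(2.5) + (0.5)·(0.5) + (-2.5)·(0.5) + (1.5)·(0.5) + (-0.5)·(-1.5)) / 5 = -9.5/5 = -1.9
  s[X_1,X_3] = ((2.5)·(0.1667) + (-1.5)·(-2.8333) + (0.5)·(2.1667) + (-2.5)·(4.1667) + (1.5)·(-2.8333) + (-0.5)·(-0.8333)) / 5 = -8.5/5 = -1.7
  s[X_2,X_2] = ((-2.5)·(-2.5) + (2.5)·(2.5) + (0.5)·(0.5) + (0.5)·(0.5) + (0.5)·(0.5) + (-1.5)·(-1.5)) / 5 = 15.5/5 = 3.1
  s[X_2,X_3] = ((-2.5)·(0.1667) + (2.5)·(-2.8333) + (0.5)·(2.1667) + (0.5)·(4.1667) + (0.5)·(-2.8333) + (-1.5)·(-0.8333)) / 5 = -4.5/5 = -0.9
  s[X_3,X_3] = ((0.1667)·(0.1667) + (-2.8333)·(-2.8333) + (2.1667)·(2.1667) + (4.1667)·(4.1667) + (-2.8333)·(-2.8333) + (-0.8333)·(-0.8333)) / 5 = 38.8333/5 = 7.7667
  Sample standard deviations s_i = √(s[i,i]):
  s(X_1) = √(3.5) = 1.8708
  s(X_2) = √(3.1) = 1.7607
  s(X_3) = √(7.7667) = 2.7869

Step 3 — r_{ij} = s_{ij} / (s_i · s_j):
  r[X_1,X_1] = 1 (diagonal).
  r[X_1,X_2] = -1.9 / (1.8708 · 1.7607) = -1.9 / 3.2939 = -0.5768
  r[X_1,X_3] = -1.7 / (1.8708 · 2.7869) = -1.7 / 5.2138 = -0.3261
  r[X_2,X_2] = 1 (diagonal).
  r[X_2,X_3] = -0.9 / (1.7607 · 2.7869) = -0.9 / 4.9068 = -0.1834
  r[X_3,X_3] = 1 (diagonal).

R is symmetric with unit diagonal. Assembling:

R = [[1, -0.5768, -0.3261],
 [-0.5768, 1, -0.1834],
 [-0.3261, -0.1834, 1]]


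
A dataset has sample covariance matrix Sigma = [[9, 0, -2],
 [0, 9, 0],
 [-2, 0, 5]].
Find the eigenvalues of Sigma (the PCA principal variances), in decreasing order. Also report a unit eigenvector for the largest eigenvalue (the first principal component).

Step 1 — characteristic polynomial p(λ) = det(λI - Sigma) = λ³ - tr·λ² + c_1·λ - det, where tr = trace, c_1 = sum of the principal 2×2 minors, det = det(Sigma):
  tr = 9 + 9 + 5 = 23,
  c_1 = (9·9 - (0)²) + (9·5 - (-2)²) + (9·5 - (0)²) = 81 + 41 + 45 = 167,
  det = 9·(9·5 - (0)²) - (0)·((0)·5 - (0)·(-2)) + (-2)·((0)·(0) - 9·(-2)) = 9·(45) - (0)·(0) + (-2)·(18) = 369.
  So p(λ) = λ³ - 23λ² + 167λ - 369.
Step 2 — look for an integer root (rational root theorem: any rational root is an integer divisor of 369). Testing λ = 9:
  p(9) = 729 - 1863 + 1503 - 369 = 0  ✓
  Dividing out (λ - 9): p(λ) = (λ - 9)(λ² - 14λ + 41).
Step 3 — remaining eigenvalues from the quadratic λ² - 14λ + 41 = 0:
  Δ = 14² - 4·41 = 196 - 164 = 32,  λ = (14 ± √32)/2 = (14 ± 5.6569)/2 ≈ 9.8284 or 4.1716.
  Sorted: λ_1 = 9.8284,  λ_2 = 9,  λ_3 = 4.1716  (check: sum = 23 = tr ✓).

Step 4 — unit eigenvector for λ_1 ≈ 9.8284: v spans the null space of (Sigma - λ_1 I), whose rows are
  r_1 = (-0.8284, 0, -2),  r_2 = (0, -0.8284, 0),  r_3 = (-2, 0, -4.8284).
  v is orthogonal to every row, so take v ∝ r_1 × r_2 = ((0)·(0) - (-2)·(-0.8284), (-2)·(0) - (-0.8284)·(0), (-0.8284)·(-0.8284) - (0)·(0)) ≈ (-1.6569, 0, 0.6863).
  Rescale (multiply by -1 so the first nonzero entry is positive): u = (1.6569, 0, -0.6863).
  ||u|| = √((1.6569)² + (0)² + (-0.6863)²) = √(3.2162) ≈ 1.7934,  v_1 = u/||u|| ≈ (0.9239, 0, -0.3827) (||v_1|| = 1).

λ_1 = 9.8284,  λ_2 = 9,  λ_3 = 4.1716;  v_1 ≈ (0.9239, 0, -0.3827)


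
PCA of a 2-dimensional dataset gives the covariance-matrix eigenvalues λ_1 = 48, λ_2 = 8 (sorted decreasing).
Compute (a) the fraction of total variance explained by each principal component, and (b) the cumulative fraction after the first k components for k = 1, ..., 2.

Step 1 — total variance = trace(Sigma) = Σ λ_i = 48 + 8 = 56.

Step 2 — fraction explained by component i = λ_i / Σ λ:
  PC1: 48/56 = 0.8571
  PC2: 8/56 = 0.1429

Step 3 — cumulative fraction after k components = (λ_1 + ... + λ_k) / Σ λ:
  k = 1: 48/56 = 0.8571
  k = 2: (48 + 8)/56 = 56/56 = 1

Summary (fraction, with percent):

explained: PC1 0.8571 (85.71%), PC2 0.1429 (14.29%);  cumulative: 0.8571, 1


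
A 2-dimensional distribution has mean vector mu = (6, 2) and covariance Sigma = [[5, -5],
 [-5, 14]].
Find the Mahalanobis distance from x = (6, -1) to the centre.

Step 1 — centre the observation: (x - mu) = (0, -3).

Step 2 — invert Sigma. det(Sigma) = 5·14 - (-5)² = 45.
  Sigma^{-1} = (1/det) · [[d, -b], [-b, a]] = [[0.3111, 0.1111],
 [0.1111, 0.1111]].

Step 3 — form the quadratic (x - mu)^T · Sigma^{-1} · (x - mu):
  Sigma^{-1} · (x - mu) = (-0.3333, -0.3333).
  (x - mu)^T · [Sigma^{-1} · (x - mu)] = (0)·(-0.3333) + (-3)·(-0.3333) = 1.

Step 4 — take square root: d = √(1) ≈ 1.

d(x, mu) = √(1) ≈ 1


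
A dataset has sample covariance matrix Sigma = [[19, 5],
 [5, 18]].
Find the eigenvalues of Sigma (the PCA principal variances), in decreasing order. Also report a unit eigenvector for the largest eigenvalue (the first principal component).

Step 1 — characteristic polynomial of 2×2 Sigma:
  det(Sigma - λI) = λ² - trace · λ + det = 0.
  trace = 19 + 18 = 37, det = 19·18 - (5)² = 317.
Step 2 — discriminant:
  Δ = trace² - 4·det = 1369 - 1268 = 101.
Step 3 — eigenvalues:
  λ = (trace ± √Δ)/2 = (37 ± 10.0499)/2,
  λ_1 = 23.5249,  λ_2 = 13.4751.

Step 4 — unit eigenvector for λ_1: solve (Sigma - λ_1 I)v = 0. First row:
  (19 - 23.5249)·v_x + (5)·v_y = 0, i.e. (-4.5249)·v_x + (5)·v_y = 0,
  so v ∝ (b, λ_1 - a) = (5, 4.5249) = u.
  ||u|| = √((5)² + (4.5249)²) = √(45.4751) ≈ 6.7435,
  v_1 = u/||u|| ≈ (0.7415, 0.671) (||v_1|| = 1).

λ_1 = 23.5249,  λ_2 = 13.4751;  v_1 ≈ (0.7415, 0.671)


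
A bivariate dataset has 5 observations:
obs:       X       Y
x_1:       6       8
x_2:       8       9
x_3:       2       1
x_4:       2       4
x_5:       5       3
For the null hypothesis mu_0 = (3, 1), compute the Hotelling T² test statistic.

Step 1 — sample mean vector:
  mean(X) = (6 + 8 + 2 + 2 + 5) / 5 = 23/5 = 4.6
  mean(Y) = (8 + 9 + 1 + 4 + 3) / 5 = 25/5 = 5
  x̄ = (4.6, 5),  deviation x̄ - mu_0 = (4.6, 5) - (3, 1) = (1.6, 4).

Step 2 — sample covariance matrix, S[i,j] = (1/(n-1)) · Σ_k (x_{k,i} - mean_i) · (x_{k,j} - mean_j), divisor n-1 = 4:
  S[X,X] = ((1.4)·(1.4) + (3.4)·(3.4) + (-2.6)·(-2.6) + (-2.6)·(-2.6) + (0.4)·(0.4)) / 4 = 27.2/4 = 6.8
  S[X,Y] = ((1.4)·(3) + (3.4)·(4) + (-2.6)·(-4) + (-2.6)·(-1) + (0.4)·(-2)) / 4 = 30/4 = 7.5
  S[Y,Y] = ((3)·(3) + (4)·(4) + (-4)·(-4) + (-1)·(-1) + (-2)·(-2)) / 4 = 46/4 = 11.5
  S = [[6.8, 7.5],
 [7.5, 11.5]].

Step 3 — invert S. det(S) = 6.8·11.5 - (7.5)² = 21.95.
  S^{-1} = (1/det) · [[d, -b], [-b, a]] = [[0.5239, -0.3417],
 [-0.3417, 0.3098]].

Step 4 — quadratic form (x̄ - mu_0)^T · S^{-1} · (x̄ - mu_0):
  S^{-1} · (x̄ - mu_0) = (-0.5285, 0.6925),
  (x̄ - mu_0)^T · [...] = (1.6)·(-0.5285) + (4)·(0.6925) = 1.9244.

Step 5 — scale by n: T² = 5 · 1.9244 = 9.6219.

T² ≈ 9.6219


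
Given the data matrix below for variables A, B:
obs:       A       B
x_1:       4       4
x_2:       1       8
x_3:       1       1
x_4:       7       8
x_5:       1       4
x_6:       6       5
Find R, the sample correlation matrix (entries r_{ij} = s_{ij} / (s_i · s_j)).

Step 1 — column means:
  mean(A) = (4 + 1 + 1 + 7 + 1 + 6) / 6 = 20/6 = 3.3333
  mean(B) = (4 + 8 + 1 + 8 + 4 + 5) / 6 = 30/6 = 5

Step 2 — sample variances and covariances s[i,j] = (1/(n-1)) · Σ_k (x_{k,i} - mean_i) · (x_{k,j} - mean_j), with n-1 = 5:
  s[A,A] = ((0.6667)·(0.6667) + (-2.3333)·(-2.3333) + (-2.3333)·(-2.3333) + (3.6667)·(3.6667) + (-2.3333)·(-2.3333) + (2.6667)·(2.6667)) / 5 = 37.3333/5 = 7.4667
  s[A,B] = ((0.6667)·(-1) + (-2.3333)·(3) + (-2.3333)·(-4) + (3.6667)·(3) + (-2.3333)·(-1) + (2.6667)·(0)) / 5 = 15/5 = 3
  s[B,B] = ((-1)·(-1) + (3)·(3) + (-4)·(-4) + (3)·(3) + (-1)·(-1) + (0)·(0)) / 5 = 36/5 = 7.2
  Sample standard deviations s_i = √(s[i,i]):
  s(A) = √(7.4667) = 2.7325
  s(B) = √(7.2) = 2.6833

Step 3 — r_{ij} = s_{ij} / (s_i · s_j):
  r[A,A] = 1 (diagonal).
  r[A,B] = 3 / (2.7325 · 2.6833) = 3 / 7.3321 = 0.4092
  r[B,B] = 1 (diagonal).

R is symmetric with unit diagonal. Assembling:

R = [[1, 0.4092],
 [0.4092, 1]]


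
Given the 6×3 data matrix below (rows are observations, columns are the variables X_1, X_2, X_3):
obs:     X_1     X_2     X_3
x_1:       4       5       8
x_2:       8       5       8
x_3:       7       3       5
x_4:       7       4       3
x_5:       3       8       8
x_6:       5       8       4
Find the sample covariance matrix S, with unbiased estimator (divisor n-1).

Step 1 — column means:
  mean(X_1) = (4 + 8 + 7 + 7 + 3 + 5) / 6 = 34/6 = 5.6667
  mean(X_2) = (5 + 5 + 3 + 4 + 8 + 8) / 6 = 33/6 = 5.5
  mean(X_3) = (8 + 8 + 5 + 3 + 8 + 4) / 6 = 36/6 = 6

Step 2 — sample covariance S[i,j] = (1/(n-1)) · Σ_k (x_{k,i} - mean_i) · (x_{k,j} - mean_j), with n-1 = 5.
  S[X_1,X_1] = ((-1.6667)·(-1.6667) + (2.3333)·(2.3333) + (1.3333)·(1.3333) + (1.3333)·(1.3333) + (-2.6667)·(-2.6667) + (-0.6667)·(-0.6667)) / 5 = 19.3333/5 = 3.8667
  S[X_1,X_2] = ((-1.6667)·(-0.5) + (2.3333)·(-0.5) + (1.3333)·(-2.5) + (1.3333)·(-1.5) + (-2.6667)·(2.5) + (-0.6667)·(2.5)) / 5 = -14/5 = -2.8
  S[X_1,X_3] = ((-1.6667)·(2) + (2.3333)·(2) + (1.3333)·(-1) + (1.3333)·(-3) + (-2.6667)·(2) + (-0.6667)·(-2)) / 5 = -8/5 = -1.6
  S[X_2,X_2] = ((-0.5)·(-0.5) + (-0.5)·(-0.5) + (-2.5)·(-2.5) + (-1.5)·(-1.5) + (2.5)·(2.5) + (2.5)·(2.5)) / 5 = 21.5/5 = 4.3
  S[X_2,X_3] = ((-0.5)·(2) + (-0.5)·(2) + (-2.5)·(-1) + (-1.5)·(-3) + (2.5)·(2) + (2.5)·(-2)) / 5 = 5/5 = 1
  S[X_3,X_3] = ((2)·(2) + (2)·(2) + (-1)·(-1) + (-3)·(-3) + (2)·(2) + (-2)·(-2)) / 5 = 26/5 = 5.2

S is symmetric (S[j,i] = S[i,j]). Assembling:

S = [[3.8667, -2.8, -1.6],
 [-2.8, 4.3, 1],
 [-1.6, 1, 5.2]]


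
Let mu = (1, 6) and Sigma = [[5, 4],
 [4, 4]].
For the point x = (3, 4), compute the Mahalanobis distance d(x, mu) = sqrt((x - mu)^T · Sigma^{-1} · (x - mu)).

Step 1 — centre the observation: (x - mu) = (2, -2).

Step 2 — invert Sigma. det(Sigma) = 5·4 - (4)² = 4.
  Sigma^{-1} = (1/det) · [[d, -b], [-b, a]] = [[1, -1],
 [-1, 1.25]].

Step 3 — form the quadratic (x - mu)^T · Sigma^{-1} · (x - mu):
  Sigma^{-1} · (x - mu) = (4, -4.5).
  (x - mu)^T · [Sigma^{-1} · (x - mu)] = (2)·(4) + (-2)·(-4.5) = 17.

Step 4 — take square root: d = √(17) ≈ 4.1231.

d(x, mu) = √(17) ≈ 4.1231


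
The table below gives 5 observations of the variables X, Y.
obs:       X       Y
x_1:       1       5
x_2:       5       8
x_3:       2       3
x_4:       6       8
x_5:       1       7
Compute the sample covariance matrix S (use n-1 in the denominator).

Step 1 — column means:
  mean(X) = (1 + 5 + 2 + 6 + 1) / 5 = 15/5 = 3
  mean(Y) = (5 + 8 + 3 + 8 + 7) / 5 = 31/5 = 6.2

Step 2 — sample covariance S[i,j] = (1/(n-1)) · Σ_k (x_{k,i} - mean_i) · (x_{k,j} - mean_j), with n-1 = 4.
  S[X,X] = ((-2)·(-2) + (2)·(2) + (-1)·(-1) + (3)·(3) + (-2)·(-2)) / 4 = 22/4 = 5.5
  S[X,Y] = ((-2)·(-1.2) + (2)·(1.8) + (-1)·(-3.2) + (3)·(1.8) + (-2)·(0.8)) / 4 = 13/4 = 3.25
  S[Y,Y] = ((-1.2)·(-1.2) + (1.8)·(1.8) + (-3.2)·(-3.2) + (1.8)·(1.8) + (0.8)·(0.8)) / 4 = 18.8/4 = 4.7

S is symmetric (S[j,i] = S[i,j]). Assembling:

S = [[5.5, 3.25],
 [3.25, 4.7]]


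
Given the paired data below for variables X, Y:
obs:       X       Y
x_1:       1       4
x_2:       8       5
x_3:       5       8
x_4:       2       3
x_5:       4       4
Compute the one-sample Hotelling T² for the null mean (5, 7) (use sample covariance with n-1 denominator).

Step 1 — sample mean vector:
  mean(X) = (1 + 8 + 5 + 2 + 4) / 5 = 20/5 = 4
  mean(Y) = (4 + 5 + 8 + 3 + 4) / 5 = 24/5 = 4.8
  x̄ = (4, 4.8),  deviation x̄ - mu_0 = (4, 4.8) - (5, 7) = (-1, -2.2).

Step 2 — sample covariance matrix, S[i,j] = (1/(n-1)) · Σ_k (x_{k,i} - mean_i) · (x_{k,j} - mean_j), divisor n-1 = 4:
  S[X,X] = ((-3)·(-3) + (4)·(4) + (1)·(1) + (-2)·(-2) + (0)·(0)) / 4 = 30/4 = 7.5
  S[X,Y] = ((-3)·(-0.8) + (4)·(0.2) + (1)·(3.2) + (-2)·(-1.8) + (0)·(-0.8)) / 4 = 10/4 = 2.5
  S[Y,Y] = ((-0.8)·(-0.8) + (0.2)·(0.2) + (3.2)·(3.2) + (-1.8)·(-1.8) + (-0.8)·(-0.8)) / 4 = 14.8/4 = 3.7
  S = [[7.5, 2.5],
 [2.5, 3.7]].

Step 3 — invert S. det(S) = 7.5·3.7 - (2.5)² = 21.5.
  S^{-1} = (1/det) · [[d, -b], [-b, a]] = [[0.1721, -0.1163],
 [-0.1163, 0.3488]].

Step 4 — quadratic form (x̄ - mu_0)^T · S^{-1} · (x̄ - mu_0):
  S^{-1} · (x̄ - mu_0) = (0.0837, -0.6512),
  (x̄ - mu_0)^T · [...] = (-1)·(0.0837) + (-2.2)·(-0.6512) = 1.3488.

Step 5 — scale by n: T² = 5 · 1.3488 = 6.7442.

T² ≈ 6.7442


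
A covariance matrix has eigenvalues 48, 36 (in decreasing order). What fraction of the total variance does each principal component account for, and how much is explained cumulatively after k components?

Step 1 — total variance = trace(Sigma) = Σ λ_i = 48 + 36 = 84.

Step 2 — fraction explained by component i = λ_i / Σ λ:
  PC1: 48/84 = 0.5714
  PC2: 36/84 = 0.4286

Step 3 — cumulative fraction after k components = (λ_1 + ... + λ_k) / Σ λ:
  k = 1: 48/84 = 0.5714
  k = 2: (48 + 36)/84 = 84/84 = 1

Summary (fraction, with percent):

explained: PC1 0.5714 (57.14%), PC2 0.4286 (42.86%);  cumulative: 0.5714, 1


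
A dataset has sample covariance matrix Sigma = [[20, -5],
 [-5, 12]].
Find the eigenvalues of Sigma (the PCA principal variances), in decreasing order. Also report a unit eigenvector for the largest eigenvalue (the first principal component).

Step 1 — characteristic polynomial of 2×2 Sigma:
  det(Sigma - λI) = λ² - trace · λ + det = 0.
  trace = 20 + 12 = 32, det = 20·12 - (-5)² = 215.
Step 2 — discriminant:
  Δ = trace² - 4·det = 1024 - 860 = 164.
Step 3 — eigenvalues:
  λ = (trace ± √Δ)/2 = (32 ± 12.8062)/2,
  λ_1 = 22.4031,  λ_2 = 9.5969.

Step 4 — unit eigenvector for λ_1: solve (Sigma - λ_1 I)v = 0. First row:
  (20 - 22.4031)·v_x + (-5)·v_y = 0, i.e. (-2.4031)·v_x + (-5)·v_y = 0,
  so v ∝ (b, λ_1 - a) = (-5, 2.4031); multiply by -1 so the first entry is positive: u = (5, -2.4031).
  ||u|| = √((5)² + (-2.4031)²) = √(30.775) ≈ 5.5475,
  v_1 = u/||u|| ≈ (0.9013, -0.4332) (||v_1|| = 1).

λ_1 = 22.4031,  λ_2 = 9.5969;  v_1 ≈ (0.9013, -0.4332)


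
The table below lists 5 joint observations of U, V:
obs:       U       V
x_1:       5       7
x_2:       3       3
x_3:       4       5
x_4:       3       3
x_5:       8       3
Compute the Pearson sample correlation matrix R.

Step 1 — column means:
  mean(U) = (5 + 3 + 4 + 3 + 8) / 5 = 23/5 = 4.6
  mean(V) = (7 + 3 + 5 + 3 + 3) / 5 = 21/5 = 4.2

Step 2 — sample variances and covariances s[i,j] = (1/(n-1)) · Σ_k (x_{k,i} - mean_i) · (x_{k,j} - mean_j), with n-1 = 4:
  s[U,U] = ((0.4)·(0.4) + (-1.6)·(-1.6) + (-0.6)·(-0.6) + (-1.6)·(-1.6) + (3.4)·(3.4)) / 4 = 17.2/4 = 4.3
  s[U,V] = ((0.4)·(2.8) + (-1.6)·(-1.2) + (-0.6)·(0.8) + (-1.6)·(-1.2) + (3.4)·(-1.2)) / 4 = 0.4/4 = 0.1
  s[V,V] = ((2.8)·(2.8) + (-1.2)·(-1.2) + (0.8)·(0.8) + (-1.2)·(-1.2) + (-1.2)·(-1.2)) / 4 = 12.8/4 = 3.2
  Sample standard deviations s_i = √(s[i,i]):
  s(U) = √(4.3) = 2.0736
  s(V) = √(3.2) = 1.7889

Step 3 — r_{ij} = s_{ij} / (s_i · s_j):
  r[U,U] = 1 (diagonal).
  r[U,V] = 0.1 / (2.0736 · 1.7889) = 0.1 / 3.7094 = 0.027
  r[V,V] = 1 (diagonal).

R is symmetric with unit diagonal. Assembling:

R = [[1, 0.027],
 [0.027, 1]]


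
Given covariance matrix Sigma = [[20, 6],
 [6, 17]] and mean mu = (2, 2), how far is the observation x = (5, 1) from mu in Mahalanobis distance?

Step 1 — centre the observation: (x - mu) = (3, -1).

Step 2 — invert Sigma. det(Sigma) = 20·17 - (6)² = 304.
  Sigma^{-1} = (1/det) · [[d, -b], [-b, a]] = [[0.0559, -0.0197],
 [-0.0197, 0.0658]].

Step 3 — form the quadratic (x - mu)^T · Sigma^{-1} · (x - mu):
  Sigma^{-1} · (x - mu) = (0.1875, -0.125).
  (x - mu)^T · [Sigma^{-1} · (x - mu)] = (3)·(0.1875) + (-1)·(-0.125) = 0.6875.

Step 4 — take square root: d = √(0.6875) ≈ 0.8292.

d(x, mu) = √(0.6875) ≈ 0.8292


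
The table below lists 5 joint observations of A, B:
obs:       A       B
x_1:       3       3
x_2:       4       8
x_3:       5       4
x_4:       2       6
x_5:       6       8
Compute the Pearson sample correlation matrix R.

Step 1 — column means:
  mean(A) = (3 + 4 + 5 + 2 + 6) / 5 = 20/5 = 4
  mean(B) = (3 + 8 + 4 + 6 + 8) / 5 = 29/5 = 5.8

Step 2 — sample variances and covariances s[i,j] = (1/(n-1)) · Σ_k (x_{k,i} - mean_i) · (x_{k,j} - mean_j), with n-1 = 4:
  s[A,A] = ((-1)·(-1) + (0)·(0) + (1)·(1) + (-2)·(-2) + (2)·(2)) / 4 = 10/4 = 2.5
  s[A,B] = ((-1)·(-2.8) + (0)·(2.2) + (1)·(-1.8) + (-2)·(0.2) + (2)·(2.2)) / 4 = 5/4 = 1.25
  s[B,B] = ((-2.8)·(-2.8) + (2.2)·(2.2) + (-1.8)·(-1.8) + (0.2)·(0.2) + (2.2)·(2.2)) / 4 = 20.8/4 = 5.2
  Sample standard deviations s_i = √(s[i,i]):
  s(A) = √(2.5) = 1.5811
  s(B) = √(5.2) = 2.2804

Step 3 — r_{ij} = s_{ij} / (s_i · s_j):
  r[A,A] = 1 (diagonal).
  r[A,B] = 1.25 / (1.5811 · 2.2804) = 1.25 / 3.6056 = 0.3467
  r[B,B] = 1 (diagonal).

R is symmetric with unit diagonal. Assembling:

R = [[1, 0.3467],
 [0.3467, 1]]


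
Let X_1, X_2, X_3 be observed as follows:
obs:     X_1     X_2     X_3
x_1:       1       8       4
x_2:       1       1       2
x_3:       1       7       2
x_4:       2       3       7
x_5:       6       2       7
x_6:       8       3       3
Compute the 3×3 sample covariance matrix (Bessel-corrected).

Step 1 — column means:
  mean(X_1) = (1 + 1 + 1 + 2 + 6 + 8) / 6 = 19/6 = 3.1667
  mean(X_2) = (8 + 1 + 7 + 3 + 2 + 3) / 6 = 24/6 = 4
  mean(X_3) = (4 + 2 + 2 + 7 + 7 + 3) / 6 = 25/6 = 4.1667

Step 2 — sample covariance S[i,j] = (1/(n-1)) · Σ_k (x_{k,i} - mean_i) · (x_{k,j} - mean_j), with n-1 = 5.
  S[X_1,X_1] = ((-2.1667)·(-2.1667) + (-2.1667)·(-2.1667) + (-2.1667)·(-2.1667) + (-1.1667)·(-1.1667) + (2.8333)·(2.8333) + (4.8333)·(4.8333)) / 5 = 46.8333/5 = 9.3667
  S[X_1,X_2] = ((-2.1667)·(4) + (-2.1667)·(-3) + (-2.1667)·(3) + (-1.1667)·(-1) + (2.8333)·(-2) + (4.8333)·(-1)) / 5 = -18/5 = -3.6
  S[X_1,X_3] = ((-2.1667)·(-0.1667) + (-2.1667)·(-2.1667) + (-2.1667)·(-2.1667) + (-1.1667)·(2.8333) + (2.8333)·(2.8333) + (4.8333)·(-1.1667)) / 5 = 8.8333/5 = 1.7667
  S[X_2,X_2] = ((4)·(4) + (-3)·(-3) + (3)·(3) + (-1)·(-1) + (-2)·(-2) + (-1)·(-1)) / 5 = 40/5 = 8
  S[X_2,X_3] = ((4)·(-0.1667) + (-3)·(-2.1667) + (3)·(-2.1667) + (-1)·(2.8333) + (-2)·(2.8333) + (-1)·(-1.1667)) / 5 = -8/5 = -1.6
  S[X_3,X_3] = ((-0.1667)·(-0.1667) + (-2.1667)·(-2.1667) + (-2.1667)·(-2.1667) + (2.8333)·(2.8333) + (2.8333)·(2.8333) + (-1.1667)·(-1.1667)) / 5 = 26.8333/5 = 5.3667

S is symmetric (S[j,i] = S[i,j]). Assembling:

S = [[9.3667, -3.6, 1.7667],
 [-3.6, 8, -1.6],
 [1.7667, -1.6, 5.3667]]


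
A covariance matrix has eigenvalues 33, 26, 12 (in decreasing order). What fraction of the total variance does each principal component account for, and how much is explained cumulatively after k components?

Step 1 — total variance = trace(Sigma) = Σ λ_i = 33 + 26 + 12 = 71.

Step 2 — fraction explained by component i = λ_i / Σ λ:
  PC1: 33/71 = 0.4648
  PC2: 26/71 = 0.3662
  PC3: 12/71 = 0.169

Step 3 — cumulative fraction after k components = (λ_1 + ... + λ_k) / Σ λ:
  k = 1: 33/71 = 0.4648
  k = 2: (33 + 26)/71 = 59/71 = 0.831
  k = 3: (33 + 26 + 12)/71 = 71/71 = 1

Summary (fraction, with percent):

explained: PC1 0.4648 (46.48%), PC2 0.3662 (36.62%), PC3 0.169 (16.9%);  cumulative: 0.4648, 0.831, 1


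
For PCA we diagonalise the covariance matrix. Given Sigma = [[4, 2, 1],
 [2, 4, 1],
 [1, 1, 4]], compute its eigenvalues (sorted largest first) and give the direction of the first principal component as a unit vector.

Step 1 — characteristic polynomial p(λ) = det(λI - Sigma) = λ³ - tr·λ² + c_1·λ - det, where tr = trace, c_1 = sum of the principal 2×2 minors, det = det(Sigma):
  tr = 4 + 4 + 4 = 12,
  c_1 = (4·4 - (2)²) + (4·4 - (1)²) + (4·4 - (1)²) = 12 + 15 + 15 = 42,
  det = 4·(4·4 - (1)²) - (2)·((2)·4 - (1)·(1)) + (1)·((2)·(1) - 4·(1)) = 4·(15) - (2)·(7) + (1)·(-2) = 44.
  So p(λ) = λ³ - 12λ² + 42λ - 44.
Step 2 — look for an integer root (rational root theorem: any rational root is an integer divisor of 44). Testing λ = 2:
  p(2) = 8 - 48 + 84 - 44 = 0  ✓
  Dividing out (λ - 2): p(λ) = (λ - 2)(λ² - 10λ + 22).
Step 3 — remaining eigenvalues from the quadratic λ² - 10λ + 22 = 0:
  Δ = 10² - 4·22 = 100 - 88 = 12,  λ = (10 ± √12)/2 = (10 ± 3.4641)/2 ≈ 6.7321 or 3.2679.
  Sorted: λ_1 = 6.7321,  λ_2 = 3.2679,  λ_3 = 2  (check: sum = 12 = tr ✓).

Step 4 — unit eigenvector for λ_1 ≈ 6.7321: v spans the null space of (Sigma - λ_1 I), whose rows are
  r_1 = (-2.7321, 2, 1),  r_2 = (2, -2.7321, 1),  r_3 = (1, 1, -2.7321).
  v is orthogonal to every row, so take v ∝ r_1 × r_2 = ((2)·(1) - (1)·(-2.7321), (1)·(2) - (-2.7321)·(1), (-2.7321)·(-2.7321) - (2)·(2)) ≈ (4.7321, 4.7321, 3.4641).
  Let u = (4.7321, 4.7321, 3.4641).
  ||u|| = √((4.7321)² + (4.7321)² + (3.4641)²) = √(56.7846) ≈ 7.5356,  v_1 = u/||u|| ≈ (0.628, 0.628, 0.4597) (||v_1|| = 1).

λ_1 = 6.7321,  λ_2 = 3.2679,  λ_3 = 2;  v_1 ≈ (0.628, 0.628, 0.4597)


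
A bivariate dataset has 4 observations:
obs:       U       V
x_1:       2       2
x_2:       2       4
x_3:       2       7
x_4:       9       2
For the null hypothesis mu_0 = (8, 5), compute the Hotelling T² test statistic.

Step 1 — sample mean vector:
  mean(U) = (2 + 2 + 2 + 9) / 4 = 15/4 = 3.75
  mean(V) = (2 + 4 + 7 + 2) / 4 = 15/4 = 3.75
  x̄ = (3.75, 3.75),  deviation x̄ - mu_0 = (3.75, 3.75) - (8, 5) = (-4.25, -1.25).

Step 2 — sample covariance matrix, S[i,j] = (1/(n-1)) · Σ_k (x_{k,i} - mean_i) · (x_{k,j} - mean_j), divisor n-1 = 3:
  S[U,U] = ((-1.75)·(-1.75) + (-1.75)·(-1.75) + (-1.75)·(-1.75) + (5.25)·(5.25)) / 3 = 36.75/3 = 12.25
  S[U,V] = ((-1.75)·(-1.75) + (-1.75)·(0.25) + (-1.75)·(3.25) + (5.25)·(-1.75)) / 3 = -12.25/3 = -4.0833
  S[V,V] = ((-1.75)·(-1.75) + (0.25)·(0.25) + (3.25)·(3.25) + (-1.75)·(-1.75)) / 3 = 16.75/3 = 5.5833
  S = [[12.25, -4.0833],
 [-4.0833, 5.5833]].

Step 3 — invert S. det(S) = 12.25·5.5833 - (-4.0833)² = 51.7222.
  S^{-1} = (1/det) · [[d, -b], [-b, a]] = [[0.1079, 0.0789],
 [0.0789, 0.2368]].

Step 4 — quadratic form (x̄ - mu_0)^T · S^{-1} · (x̄ - mu_0):
  S^{-1} · (x̄ - mu_0) = (-0.5575, -0.6316),
  (x̄ - mu_0)^T · [...] = (-4.25)·(-0.5575) + (-1.25)·(-0.6316) = 3.1587.

Step 5 — scale by n: T² = 4 · 3.1587 = 12.6348.

T² ≈ 12.6348


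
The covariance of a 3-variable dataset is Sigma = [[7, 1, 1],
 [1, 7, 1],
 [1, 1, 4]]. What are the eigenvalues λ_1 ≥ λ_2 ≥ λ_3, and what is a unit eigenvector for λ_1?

Step 1 — characteristic polynomial p(λ) = det(λI - Sigma) = λ³ - tr·λ² + c_1·λ - det, where tr = trace, c_1 = sum of the principal 2×2 minors, det = det(Sigma):
  tr = 7 + 7 + 4 = 18,
  c_1 = (7·7 - (1)²) + (7·4 - (1)²) + (7·4 - (1)²) = 48 + 27 + 27 = 102,
  det = 7·(7·4 - (1)²) - (1)·((1)·4 - (1)·(1)) + (1)·((1)·(1) - 7·(1)) = 7·(27) - (1)·(3) + (1)·(-6) = 180.
  So p(λ) = λ³ - 18λ² + 102λ - 180.
Step 2 — look for an integer root (rational root theorem: any rational root is an integer divisor of 180). Testing λ = 6:
  p(6) = 216 - 648 + 612 - 180 = 0  ✓
  Dividing out (λ - 6): p(λ) = (λ - 6)(λ² - 12λ + 30).
Step 3 — remaining eigenvalues from the quadratic λ² - 12λ + 30 = 0:
  Δ = 12² - 4·30 = 144 - 120 = 24,  λ = (12 ± √24)/2 = (12 ± 4.899)/2 ≈ 8.4495 or 3.5505.
  Sorted: λ_1 = 8.4495,  λ_2 = 6,  λ_3 = 3.5505  (check: sum = 18 = tr ✓).

Step 4 — unit eigenvector for λ_1 ≈ 8.4495: v spans the null space of (Sigma - λ_1 I), whose rows are
  r_1 = (-1.4495, 1, 1),  r_2 = (1, -1.4495, 1),  r_3 = (1, 1, -4.4495).
  v is orthogonal to every row, so take v ∝ r_1 × r_2 = ((1)·(1) - (1)·(-1.4495), (1)·(1) - (-1.4495)·(1), (-1.4495)·(-1.4495) - (1)·(1)) ≈ (2.4495, 2.4495, 1.101).
  Let u = (2.4495, 2.4495, 1.101).
  ||u|| = √((2.4495)² + (2.4495)² + (1.101)²) = √(13.2122) ≈ 3.6349,  v_1 = u/||u|| ≈ (0.6739, 0.6739, 0.3029) (||v_1|| = 1).

λ_1 = 8.4495,  λ_2 = 6,  λ_3 = 3.5505;  v_1 ≈ (0.6739, 0.6739, 0.3029)


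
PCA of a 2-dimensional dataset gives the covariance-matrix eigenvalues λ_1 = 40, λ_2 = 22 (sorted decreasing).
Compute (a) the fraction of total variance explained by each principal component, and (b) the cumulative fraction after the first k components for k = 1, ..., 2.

Step 1 — total variance = trace(Sigma) = Σ λ_i = 40 + 22 = 62.

Step 2 — fraction explained by component i = λ_i / Σ λ:
  PC1: 40/62 = 0.6452
  PC2: 22/62 = 0.3548

Step 3 — cumulative fraction after k components = (λ_1 + ... + λ_k) / Σ λ:
  k = 1: 40/62 = 0.6452
  k = 2: (40 + 22)/62 = 62/62 = 1

Summary (fraction, with percent):

explained: PC1 0.6452 (64.52%), PC2 0.3548 (35.48%);  cumulative: 0.6452, 1
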